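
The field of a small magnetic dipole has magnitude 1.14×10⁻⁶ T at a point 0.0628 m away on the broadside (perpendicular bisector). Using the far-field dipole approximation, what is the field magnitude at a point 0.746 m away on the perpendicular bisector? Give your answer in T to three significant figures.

Dipole fields scale as 1/r³ in the far field; the geometry is the same at both points.
B₂ = B₁ · (r₁/r₂)³ = 1.14×10⁻⁶ · (0.0628/0.746)³.
(r₁/r₂)³ = (0.08418)³ = 0.0005966.
B₂ ≈ 6.801×10⁻¹⁰ T.

B ≈ 6.80×10⁻¹⁰ T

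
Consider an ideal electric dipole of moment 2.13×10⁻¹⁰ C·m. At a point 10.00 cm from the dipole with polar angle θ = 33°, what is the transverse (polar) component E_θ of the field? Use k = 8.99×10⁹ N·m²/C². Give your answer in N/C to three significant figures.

E_θ ≈ 1040 N/C

For a dipole, E_θ = (kp sinθ)/r³.
kp/r³ = (8.99×10⁹)(2.13×10⁻¹⁰)/(0.100)³ = 1915 N/C.
E_θ = 1915·sin33° = 1043 N/C.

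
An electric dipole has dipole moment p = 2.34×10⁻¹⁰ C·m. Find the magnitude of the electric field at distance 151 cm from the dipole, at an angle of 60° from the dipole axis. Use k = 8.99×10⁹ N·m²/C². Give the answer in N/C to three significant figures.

E ≈ 0.808 N/C

At angle θ the dipole field magnitude is E = (kp/r³)·√(1 + 3cos²θ).
kp/r³ = (8.99×10⁹)(2.34×10⁻¹⁰) / (1.51)³ = 0.6110 N/C.
√(1 + 3cos²60°) = √(1 + 3·0.2500) = √1.7500 ≈ 1.3229.
E ≈ 0.6110 × 1.323 = 0.8083 N/C.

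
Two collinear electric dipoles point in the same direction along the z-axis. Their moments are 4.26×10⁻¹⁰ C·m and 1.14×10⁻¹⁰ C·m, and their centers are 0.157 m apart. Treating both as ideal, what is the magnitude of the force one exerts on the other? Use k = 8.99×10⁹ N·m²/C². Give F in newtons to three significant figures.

F ≈ 4.31×10⁻⁶ N

On-axis field of dipole 1 at distance r: E = 2kp₁/r³. Force on dipole 2 is F = p₂·dE/dr (gradient along axis).
dE/dr = −6kp₁/r⁴, so |F| = 6kp₁p₂/r⁴ (attractive for aligned moments).
F = 6(8.99×10⁹)(4.26×10⁻¹⁰)(1.14×10⁻¹⁰)/(0.157)⁴ = 4.311×10⁻⁶ N.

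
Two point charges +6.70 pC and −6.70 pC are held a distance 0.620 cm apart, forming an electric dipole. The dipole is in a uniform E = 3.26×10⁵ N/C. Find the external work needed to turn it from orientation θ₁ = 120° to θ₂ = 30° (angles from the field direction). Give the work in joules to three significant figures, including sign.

Dipole moment p = qd = (6.70×10⁻¹² C)(0.00620 m) = 4.154×10⁻¹⁴ C·m.
W_ext = ΔU = U(θ₂) − U(θ₁) = −pE cosθ₂ − (−pE cosθ₁) = pE(cosθ₁ − cosθ₂).
W = (4.154×10⁻¹⁴)(3.26×10⁵)·(cos120° − cos30°) = (1.354×10⁻⁸)·(-1.3660) = -1.850×10⁻⁸ J.

W ≈ -1.85×10⁻⁸ J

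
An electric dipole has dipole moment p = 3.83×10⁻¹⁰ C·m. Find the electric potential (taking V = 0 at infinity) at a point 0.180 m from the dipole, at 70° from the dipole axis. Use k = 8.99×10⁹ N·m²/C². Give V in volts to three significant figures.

The dipole potential is V = kp cosθ / r².
V = (8.99×10⁹)(3.83×10⁻¹⁰)·cos70° / (0.180)² = 36.35 V.

V ≈ 36.3 V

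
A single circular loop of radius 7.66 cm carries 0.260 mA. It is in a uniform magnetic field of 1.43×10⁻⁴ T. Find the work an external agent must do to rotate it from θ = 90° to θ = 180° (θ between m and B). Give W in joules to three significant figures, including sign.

Magnetic moment m = IA = Iπa² = (2.60×10⁻⁴)·π·(0.0766)² = 4.793×10⁻⁶ A·m².
W_ext = ΔU = −mB cosθ₂ + mB cosθ₁ = mB(cosθ₁ − cosθ₂).
W = (4.793×10⁻⁶)(1.43×10⁻⁴)·(cos90° − cos180°) = (6.854×10⁻¹⁰)·(+1.0000) = 6.854×10⁻¹⁰ J.

W ≈ 6.85×10⁻¹⁰ J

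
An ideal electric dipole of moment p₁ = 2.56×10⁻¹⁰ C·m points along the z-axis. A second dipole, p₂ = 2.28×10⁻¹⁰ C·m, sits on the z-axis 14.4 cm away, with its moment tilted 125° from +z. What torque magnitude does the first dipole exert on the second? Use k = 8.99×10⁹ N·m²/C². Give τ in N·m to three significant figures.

The second dipole sits on the axis of the first, so the field there is axial: E₁ = 2kp₁/r³ along +z.
E₁ = 2(8.99×10⁹)(2.56×10⁻¹⁰)/(0.144)³ = 1541 N/C.
Torque on the second dipole: τ = p₂ E₁ sinθ.
τ = (2.28×10⁻¹⁰)(1541)·sin125° = 2.879×10⁻⁷ N·m.

τ ≈ 2.88×10⁻⁷ N·m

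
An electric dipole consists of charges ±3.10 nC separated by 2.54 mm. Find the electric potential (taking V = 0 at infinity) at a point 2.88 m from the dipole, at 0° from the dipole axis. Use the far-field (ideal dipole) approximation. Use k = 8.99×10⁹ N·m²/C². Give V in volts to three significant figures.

V ≈ 0.00853 V

Dipole moment p = qd = (3.10×10⁻⁹ C)(0.00254 m) = 7.874×10⁻¹² C·m.
The dipole potential is V = kp cosθ / r².
V = (8.99×10⁹)(7.874×10⁻¹²)·cos0° / (2.88)² = 0.008534 V.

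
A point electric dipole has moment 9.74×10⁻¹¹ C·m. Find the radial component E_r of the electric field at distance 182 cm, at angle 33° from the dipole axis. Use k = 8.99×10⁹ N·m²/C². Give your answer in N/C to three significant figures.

E_r ≈ 0.244 N/C

For a dipole, E_r = (2kp cosθ)/r³.
kp/r³ = (8.99×10⁹)(9.74×10⁻¹¹)/(1.82)³ = 0.1452 N/C.
E_r = 2·0.1452·cos33° = 0.2436 N/C.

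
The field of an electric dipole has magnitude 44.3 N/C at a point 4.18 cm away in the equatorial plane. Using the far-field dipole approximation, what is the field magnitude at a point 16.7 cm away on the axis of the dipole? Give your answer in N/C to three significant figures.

E ≈ 1.39 N/C

Dipole fields scale as 1/r³ in the far field.
The axial field is twice the equatorial field at the same r, so the geometry factor is 2/1.
E₂ = E₁ · (2/1) · (r₁/r₂)³ = 44.3 · 2 · (4.18/16.7)³.
(r₁/r₂)³ = (0.2503)³ = 0.01568.
E₂ ≈ 1.389 N/C.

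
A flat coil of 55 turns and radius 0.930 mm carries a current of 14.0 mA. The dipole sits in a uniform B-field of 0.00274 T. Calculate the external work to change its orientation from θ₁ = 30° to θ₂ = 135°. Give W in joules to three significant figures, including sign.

m = NIA = NIπa² = 55·(0.0140)·π·(9.30×10⁻⁴)² = 2.092×10⁻⁶ A·m².
W_ext = ΔU = −mB cosθ₂ + mB cosθ₁ = mB(cosθ₁ − cosθ₂).
W = (2.092×10⁻⁶)(0.00274)·(cos30° − cos135°) = (5.732×10⁻⁹)·(+1.5731) = 9.017×10⁻⁹ J.

W ≈ 9.02×10⁻⁹ J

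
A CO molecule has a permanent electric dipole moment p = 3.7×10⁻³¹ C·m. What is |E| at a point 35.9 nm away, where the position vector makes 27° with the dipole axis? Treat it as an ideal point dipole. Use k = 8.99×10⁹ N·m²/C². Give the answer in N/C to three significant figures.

At angle θ the dipole field magnitude is E = (kp/r³)·√(1 + 3cos²θ).
kp/r³ = (8.99×10⁹)(3.70×10⁻³¹) / (3.59×10⁻⁸)³ = 71.89 N/C.
√(1 + 3cos²27°) = √(1 + 3·0.7939) = √3.3817 ≈ 1.8389.
E ≈ 71.89 × 1.839 = 132.2 N/C.

E ≈ 132 N/C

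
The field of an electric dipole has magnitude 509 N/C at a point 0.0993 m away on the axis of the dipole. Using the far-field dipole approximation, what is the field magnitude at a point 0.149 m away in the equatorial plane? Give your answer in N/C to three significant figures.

Dipole fields scale as 1/r³ in the far field.
The axial field is twice the equatorial field at the same r, so the geometry factor is 1/2.
E₂ = E₁ · (1/2) · (r₁/r₂)³ = 509 · 0.5 · (0.0993/0.149)³.
(r₁/r₂)³ = (0.6664)³ = 0.296.
E₂ ≈ 75.33 N/C.

E ≈ 75.3 N/C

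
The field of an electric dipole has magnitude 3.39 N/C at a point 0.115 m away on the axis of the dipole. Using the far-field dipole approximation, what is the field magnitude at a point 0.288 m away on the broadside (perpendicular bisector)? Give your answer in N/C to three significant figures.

Dipole fields scale as 1/r³ in the far field.
The axial field is twice the equatorial field at the same r, so the geometry factor is 1/2.
E₂ = E₁ · (1/2) · (r₁/r₂)³ = 3.39 · 0.5 · (0.115/0.288)³.
(r₁/r₂)³ = (0.3993)³ = 0.06367.
E₂ ≈ 0.1079 N/C.

E ≈ 0.108 N/C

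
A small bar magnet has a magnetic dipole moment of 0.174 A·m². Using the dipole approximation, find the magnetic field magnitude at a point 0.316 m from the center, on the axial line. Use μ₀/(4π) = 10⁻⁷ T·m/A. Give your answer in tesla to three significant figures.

B ≈ 1.10×10⁻⁶ T

On axis B = (μ₀/4π)·2m/r³.
B = 2·(10⁻⁷)·(0.174) / (0.316)³ = 1.103×10⁻⁶ T.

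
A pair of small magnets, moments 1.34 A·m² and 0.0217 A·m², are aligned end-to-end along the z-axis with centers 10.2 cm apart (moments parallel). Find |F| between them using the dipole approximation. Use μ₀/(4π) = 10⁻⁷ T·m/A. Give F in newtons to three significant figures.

On-axis B of dipole 1: B = (μ₀/4π)·2m₁/r³. Force on dipole 2: F = m₂·dB/dr.
dB/dr = −(μ₀/4π)·6m₁/r⁴, so |F| = (μ₀/4π)·6m₁m₂/r⁴.
F = 6(10⁻⁷)(1.34)(0.0217)/(0.102)⁴ = 1.612×10⁻⁴ N.

F ≈ 1.61×10⁻⁴ N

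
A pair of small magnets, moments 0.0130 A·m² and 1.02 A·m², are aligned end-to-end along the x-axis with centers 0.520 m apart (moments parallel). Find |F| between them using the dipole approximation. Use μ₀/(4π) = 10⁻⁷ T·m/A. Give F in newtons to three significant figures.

On-axis B of dipole 1: B = (μ₀/4π)·2m₁/r³. Force on dipole 2: F = m₂·dB/dr.
dB/dr = −(μ₀/4π)·6m₁/r⁴, so |F| = (μ₀/4π)·6m₁m₂/r⁴.
F = 6(10⁻⁷)(0.0130)(1.02)/(0.520)⁴ = 1.088×10⁻⁷ N.

F ≈ 1.09×10⁻⁷ N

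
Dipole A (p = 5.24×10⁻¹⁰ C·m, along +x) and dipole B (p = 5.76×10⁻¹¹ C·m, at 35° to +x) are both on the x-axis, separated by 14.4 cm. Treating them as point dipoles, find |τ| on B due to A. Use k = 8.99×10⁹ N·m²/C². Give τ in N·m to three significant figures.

τ ≈ 1.04×10⁻⁷ N·m

The second dipole sits on the axis of the first, so the field there is axial: E₁ = 2kp₁/r³ along +x.
E₁ = 2(8.99×10⁹)(5.24×10⁻¹⁰)/(0.144)³ = 3155 N/C.
Torque on the second dipole: τ = p₂ E₁ sinθ.
τ = (5.76×10⁻¹¹)(3155)·sin35° = 1.042×10⁻⁷ N·m.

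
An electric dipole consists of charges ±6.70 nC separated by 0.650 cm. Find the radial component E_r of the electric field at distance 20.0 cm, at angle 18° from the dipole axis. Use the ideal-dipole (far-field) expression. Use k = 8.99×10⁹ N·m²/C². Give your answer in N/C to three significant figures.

E_r ≈ 93.1 N/C

Dipole moment p = qd = (6.70×10⁻⁹ C)(0.00650 m) = 4.355×10⁻¹¹ C·m.
For a dipole, E_r = (2kp cosθ)/r³.
kp/r³ = (8.99×10⁹)(4.355×10⁻¹¹)/(0.200)³ = 48.94 N/C.
E_r = 2·48.94·cos18° = 93.09 N/C.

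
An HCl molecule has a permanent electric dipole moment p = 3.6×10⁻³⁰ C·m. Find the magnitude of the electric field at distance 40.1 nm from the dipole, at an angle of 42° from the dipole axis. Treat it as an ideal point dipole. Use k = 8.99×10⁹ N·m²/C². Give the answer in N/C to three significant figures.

E ≈ 818 N/C

At angle θ the dipole field magnitude is E = (kp/r³)·√(1 + 3cos²θ).
kp/r³ = (8.99×10⁹)(3.60×10⁻³⁰) / (4.01×10⁻⁸)³ = 501.9 N/C.
√(1 + 3cos²42°) = √(1 + 3·0.5523) = √2.6568 ≈ 1.6300.
E ≈ 501.9 × 1.630 = 818.1 N/C.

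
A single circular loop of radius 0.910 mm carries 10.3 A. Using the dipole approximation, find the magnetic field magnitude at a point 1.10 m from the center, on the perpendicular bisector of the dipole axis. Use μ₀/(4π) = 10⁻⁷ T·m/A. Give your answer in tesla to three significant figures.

Magnetic moment m = IA = Iπa² = (10.3)·π·(9.10×10⁻⁴)² = 2.68×10⁻⁵ A·m².
In the equatorial plane B = (μ₀/4π)·m/r³ (half the axial value).
B = (10⁻⁷)·(2.68×10⁻⁵) / (1.10)³ = 2.014×10⁻¹² T.

B ≈ 2.01×10⁻¹² T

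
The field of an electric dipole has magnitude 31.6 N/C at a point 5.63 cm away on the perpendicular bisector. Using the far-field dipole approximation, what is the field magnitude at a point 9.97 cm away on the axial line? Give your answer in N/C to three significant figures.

Dipole fields scale as 1/r³ in the far field.
The axial field is twice the equatorial field at the same r, so the geometry factor is 2/1.
E₂ = E₁ · (2/1) · (r₁/r₂)³ = 31.6 · 2 · (5.63/9.97)³.
(r₁/r₂)³ = (0.5647)³ = 0.1801.
E₂ ≈ 11.38 N/C.

E ≈ 11.4 N/C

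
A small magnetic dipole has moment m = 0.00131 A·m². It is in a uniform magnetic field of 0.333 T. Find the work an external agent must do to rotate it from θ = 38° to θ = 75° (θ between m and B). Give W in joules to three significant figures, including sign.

W_ext = ΔU = −mB cosθ₂ + mB cosθ₁ = mB(cosθ₁ − cosθ₂).
W = (0.00131)(0.333)·(cos38° − cos75°) = (4.362×10⁻⁴)·(+0.5292) = 2.308×10⁻⁴ J.

W ≈ 2.31×10⁻⁴ J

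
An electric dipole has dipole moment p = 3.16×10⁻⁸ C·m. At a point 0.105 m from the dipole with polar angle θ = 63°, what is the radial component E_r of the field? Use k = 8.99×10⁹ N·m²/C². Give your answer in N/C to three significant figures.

E_r ≈ 2.23×10⁵ N/C

For a dipole, E_r = (2kp cosθ)/r³.
kp/r³ = (8.99×10⁹)(3.16×10⁻⁸)/(0.105)³ = 2.454×10⁵ N/C.
E_r = 2·2.454×10⁵·cos63° = 2.228×10⁵ N/C.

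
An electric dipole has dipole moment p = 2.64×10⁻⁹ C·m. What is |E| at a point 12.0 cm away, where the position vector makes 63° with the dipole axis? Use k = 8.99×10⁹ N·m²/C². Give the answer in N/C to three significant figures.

E ≈ 1.75×10⁴ N/C

At angle θ the dipole field magnitude is E = (kp/r³)·√(1 + 3cos²θ).
kp/r³ = (8.99×10⁹)(2.64×10⁻⁹) / (0.120)³ = 1.373×10⁴ N/C.
√(1 + 3cos²63°) = √(1 + 3·0.2061) = √1.6183 ≈ 1.2721.
E ≈ 1.373×10⁴ × 1.272 = 1.747×10⁴ N/C.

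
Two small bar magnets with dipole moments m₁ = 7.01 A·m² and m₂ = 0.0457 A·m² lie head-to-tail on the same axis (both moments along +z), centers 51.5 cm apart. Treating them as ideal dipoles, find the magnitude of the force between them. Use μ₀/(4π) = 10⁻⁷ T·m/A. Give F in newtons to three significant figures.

F ≈ 2.73×10⁻⁶ N

On-axis B of dipole 1: B = (μ₀/4π)·2m₁/r³. Force on dipole 2: F = m₂·dB/dr.
dB/dr = −(μ₀/4π)·6m₁/r⁴, so |F| = (μ₀/4π)·6m₁m₂/r⁴.
F = 6(10⁻⁷)(7.01)(0.0457)/(0.515)⁴ = 2.732×10⁻⁶ N.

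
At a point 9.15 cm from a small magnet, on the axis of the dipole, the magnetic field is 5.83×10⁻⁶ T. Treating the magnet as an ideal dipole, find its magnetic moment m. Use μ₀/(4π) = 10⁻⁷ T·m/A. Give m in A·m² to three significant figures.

m ≈ 0.0223 A·m²

On axis B = (μ₀/4π)·2m/r³, so m = Br³·4π/(μ₀·2).
m = (5.83×10⁻⁶)·(0.0915)³ / (2·10⁻⁷) = 0.02233 A·m².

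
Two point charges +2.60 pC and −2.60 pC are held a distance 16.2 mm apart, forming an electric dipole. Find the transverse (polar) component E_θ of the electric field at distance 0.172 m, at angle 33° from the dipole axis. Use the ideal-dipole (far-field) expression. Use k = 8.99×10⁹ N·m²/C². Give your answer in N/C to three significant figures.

E_θ ≈ 0.0405 N/C

Dipole moment p = qd = (2.60×10⁻¹² C)(0.0162 m) = 4.212×10⁻¹⁴ C·m.
For a dipole, E_θ = (kp sinθ)/r³.
kp/r³ = (8.99×10⁹)(4.212×10⁻¹⁴)/(0.172)³ = 0.07442 N/C.
E_θ = 0.07442·sin33° = 0.04053 N/C.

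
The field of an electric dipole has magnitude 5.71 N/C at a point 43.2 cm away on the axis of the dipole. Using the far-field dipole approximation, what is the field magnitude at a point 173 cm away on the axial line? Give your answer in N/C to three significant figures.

Dipole fields scale as 1/r³ in the far field; the geometry is the same at both points.
E₂ = E₁ · (r₁/r₂)³ = 5.71 · (43.2/173)³.
(r₁/r₂)³ = (0.2497)³ = 0.01557.
E₂ ≈ 0.08891 N/C.

E ≈ 0.0889 N/C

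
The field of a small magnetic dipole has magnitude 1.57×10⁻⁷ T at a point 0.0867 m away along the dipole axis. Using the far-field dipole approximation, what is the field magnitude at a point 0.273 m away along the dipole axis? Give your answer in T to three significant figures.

B ≈ 5.03×10⁻⁹ T

Dipole fields scale as 1/r³ in the far field; the geometry is the same at both points.
B₂ = B₁ · (r₁/r₂)³ = 1.57×10⁻⁷ · (0.0867/0.273)³.
(r₁/r₂)³ = (0.3176)³ = 0.03203.
B₂ ≈ 5.029×10⁻⁹ T.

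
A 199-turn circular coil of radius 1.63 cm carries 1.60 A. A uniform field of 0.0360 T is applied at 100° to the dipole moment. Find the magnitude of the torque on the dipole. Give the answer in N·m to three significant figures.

τ ≈ 0.00942 N·m

m = NIA = NIπa² = 199·(1.60)·π·(0.0163)² = 0.2658 A·m².
Torque on a magnetic dipole: τ = mB sinθ.
τ = (0.2658)(0.0360)·sin100° = 0.009423 N·m.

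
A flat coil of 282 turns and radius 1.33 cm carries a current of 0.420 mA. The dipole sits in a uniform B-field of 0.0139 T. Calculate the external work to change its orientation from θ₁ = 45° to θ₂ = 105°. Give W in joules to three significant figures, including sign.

m = NIA = NIπa² = 282·(4.20×10⁻⁴)·π·(0.0133)² = 6.582×10⁻⁵ A·m².
W_ext = ΔU = −mB cosθ₂ + mB cosθ₁ = mB(cosθ₁ − cosθ₂).
W = (6.582×10⁻⁵)(0.0139)·(cos45° − cos105°) = (9.149×10⁻⁷)·(+0.9659) = 8.837×10⁻⁷ J.

W ≈ 8.84×10⁻⁷ J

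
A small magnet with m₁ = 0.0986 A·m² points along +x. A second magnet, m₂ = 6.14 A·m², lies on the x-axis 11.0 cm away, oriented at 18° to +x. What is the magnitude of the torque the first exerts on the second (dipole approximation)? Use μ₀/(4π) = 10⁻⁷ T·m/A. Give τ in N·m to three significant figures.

Dipole B is on the axis of dipole A, so B₁ there is axial: B₁ = (μ₀/4π)·2m₁/r³ along +x.
B₁ = 2(10⁻⁷)(0.0986)/(0.110)³ = 1.482×10⁻⁵ T.
τ = m₂ B₁ sinθ.
τ = (6.14)(1.482×10⁻⁵)·sin18° = 2.811×10⁻⁵ N·m.

τ ≈ 2.81×10⁻⁵ N·m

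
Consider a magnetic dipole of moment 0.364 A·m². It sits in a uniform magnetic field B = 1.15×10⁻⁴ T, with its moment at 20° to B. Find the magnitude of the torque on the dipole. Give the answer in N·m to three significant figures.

Torque on a magnetic dipole: τ = mB sinθ.
τ = (0.364)(1.15×10⁻⁴)·sin20° = 1.432×10⁻⁵ N·m.

τ ≈ 1.43×10⁻⁵ N·m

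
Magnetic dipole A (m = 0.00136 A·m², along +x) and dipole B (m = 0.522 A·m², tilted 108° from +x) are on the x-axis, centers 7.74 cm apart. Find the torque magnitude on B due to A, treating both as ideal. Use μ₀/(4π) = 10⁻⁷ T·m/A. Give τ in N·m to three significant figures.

τ ≈ 2.91×10⁻⁷ N·m

Dipole B is on the axis of dipole A, so B₁ there is axial: B₁ = (μ₀/4π)·2m₁/r³ along +x.
B₁ = 2(10⁻⁷)(0.00136)/(0.0774)³ = 5.866×10⁻⁷ T.
τ = m₂ B₁ sinθ.
τ = (0.522)(5.866×10⁻⁷)·sin108° = 2.912×10⁻⁷ N·m.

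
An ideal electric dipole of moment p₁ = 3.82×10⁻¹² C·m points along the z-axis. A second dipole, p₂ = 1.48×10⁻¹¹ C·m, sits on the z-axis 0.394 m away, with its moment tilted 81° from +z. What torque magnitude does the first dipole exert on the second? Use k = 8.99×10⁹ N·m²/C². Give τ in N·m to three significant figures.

τ ≈ 1.64×10⁻¹¹ N·m

The second dipole sits on the axis of the first, so the field there is axial: E₁ = 2kp₁/r³ along +z.
E₁ = 2(8.99×10⁹)(3.82×10⁻¹²)/(0.394)³ = 1.123 N/C.
Torque on the second dipole: τ = p₂ E₁ sinθ.
τ = (1.48×10⁻¹¹)(1.123)·sin81° = 1.642×10⁻¹¹ N·m.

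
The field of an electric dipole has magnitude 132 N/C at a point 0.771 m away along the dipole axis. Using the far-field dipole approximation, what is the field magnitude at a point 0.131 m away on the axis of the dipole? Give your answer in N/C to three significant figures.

E ≈ 2.69×10⁴ N/C

Dipole fields scale as 1/r³ in the far field; the geometry is the same at both points.
E₂ = E₁ · (r₁/r₂)³ = 132 · (0.771/0.131)³.
(r₁/r₂)³ = (5.885)³ = 203.9.
E₂ ≈ 2.691×10⁴ N/C.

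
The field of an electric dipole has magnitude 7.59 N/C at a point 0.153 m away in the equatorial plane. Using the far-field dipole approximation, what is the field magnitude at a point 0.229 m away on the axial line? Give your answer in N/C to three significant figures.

E ≈ 4.53 N/C

Dipole fields scale as 1/r³ in the far field.
The axial field is twice the equatorial field at the same r, so the geometry factor is 2/1.
E₂ = E₁ · (2/1) · (r₁/r₂)³ = 7.59 · 2 · (0.153/0.229)³.
(r₁/r₂)³ = (0.6681)³ = 0.2982.
E₂ ≈ 4.527 N/C.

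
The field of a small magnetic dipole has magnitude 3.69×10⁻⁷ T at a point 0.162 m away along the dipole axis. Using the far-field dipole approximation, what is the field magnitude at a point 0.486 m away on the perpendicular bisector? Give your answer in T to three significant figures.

Dipole fields scale as 1/r³ in the far field.
The axial field is twice the equatorial field at the same r, so the geometry factor is 1/2.
B₂ = B₁ · (1/2) · (r₁/r₂)³ = 3.69×10⁻⁷ · 0.5 · (0.162/0.486)³.
(r₁/r₂)³ = (0.3333)³ = 0.03704.
B₂ ≈ 6.833×10⁻⁹ T.

B ≈ 6.83×10⁻⁹ T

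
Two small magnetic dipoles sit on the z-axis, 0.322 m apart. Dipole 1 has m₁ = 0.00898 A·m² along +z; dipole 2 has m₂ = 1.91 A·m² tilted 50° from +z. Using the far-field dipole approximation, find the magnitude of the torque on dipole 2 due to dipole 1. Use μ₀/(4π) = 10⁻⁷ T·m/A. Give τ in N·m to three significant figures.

Dipole B is on the axis of dipole A, so B₁ there is axial: B₁ = (μ₀/4π)·2m₁/r³ along +z.
B₁ = 2(10⁻⁷)(0.00898)/(0.322)³ = 5.379×10⁻⁸ T.
τ = m₂ B₁ sinθ.
τ = (1.91)(5.379×10⁻⁸)·sin50° = 7.871×10⁻⁸ N·m.

τ ≈ 7.87×10⁻⁸ N·m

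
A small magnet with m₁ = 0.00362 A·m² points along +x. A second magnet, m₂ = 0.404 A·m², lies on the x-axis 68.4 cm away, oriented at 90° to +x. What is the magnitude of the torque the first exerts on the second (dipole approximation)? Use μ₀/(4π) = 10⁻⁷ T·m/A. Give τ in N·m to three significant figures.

τ ≈ 9.14×10⁻¹⁰ N·m

Dipole B is on the axis of dipole A, so B₁ there is axial: B₁ = (μ₀/4π)·2m₁/r³ along +x.
B₁ = 2(10⁻⁷)(0.00362)/(0.684)³ = 2.262×10⁻⁹ T.
τ = m₂ B₁ sinθ.
τ = (0.404)(2.262×10⁻⁹)·sin90° = 9.140×10⁻¹⁰ N·m.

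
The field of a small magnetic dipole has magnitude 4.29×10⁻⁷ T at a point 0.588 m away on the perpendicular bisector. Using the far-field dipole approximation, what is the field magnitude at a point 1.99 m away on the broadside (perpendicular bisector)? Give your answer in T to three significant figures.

B ≈ 1.11×10⁻⁸ T

Dipole fields scale as 1/r³ in the far field; the geometry is the same at both points.
B₂ = B₁ · (r₁/r₂)³ = 4.29×10⁻⁷ · (0.588/1.99)³.
(r₁/r₂)³ = (0.2955)³ = 0.0258.
B₂ ≈ 1.107×10⁻⁸ T.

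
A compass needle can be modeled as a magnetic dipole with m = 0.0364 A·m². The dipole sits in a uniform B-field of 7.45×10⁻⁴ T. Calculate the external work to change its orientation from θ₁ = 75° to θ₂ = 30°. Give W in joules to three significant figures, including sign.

W ≈ -1.65×10⁻⁵ J

W_ext = ΔU = −mB cosθ₂ + mB cosθ₁ = mB(cosθ₁ − cosθ₂).
W = (0.0364)(7.45×10⁻⁴)·(cos75° − cos30°) = (2.712×10⁻⁵)·(-0.6072) = -1.647×10⁻⁵ J.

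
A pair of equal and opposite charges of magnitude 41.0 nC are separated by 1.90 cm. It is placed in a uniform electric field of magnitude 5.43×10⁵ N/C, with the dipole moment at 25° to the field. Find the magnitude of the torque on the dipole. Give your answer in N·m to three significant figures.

τ ≈ 1.79×10⁻⁴ N·m

Dipole moment p = qd = (4.10×10⁻⁸ C)(0.0190 m) = 7.79×10⁻¹⁰ C·m.
Torque on an electric dipole: τ = pE sinθ.
τ = (7.79×10⁻¹⁰)(5.43×10⁵)·sin25° = 1.788×10⁻⁴ N·m.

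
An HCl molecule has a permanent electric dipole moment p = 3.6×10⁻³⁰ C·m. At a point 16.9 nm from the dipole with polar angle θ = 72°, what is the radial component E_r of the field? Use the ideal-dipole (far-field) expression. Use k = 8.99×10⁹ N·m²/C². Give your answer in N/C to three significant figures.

For a dipole, E_r = (2kp cosθ)/r³.
kp/r³ = (8.99×10⁹)(3.60×10⁻³⁰)/(1.69×10⁻⁸)³ = 6705 N/C.
E_r = 2·6705·cos72° = 4144 N/C.

E_r ≈ 4140 N/C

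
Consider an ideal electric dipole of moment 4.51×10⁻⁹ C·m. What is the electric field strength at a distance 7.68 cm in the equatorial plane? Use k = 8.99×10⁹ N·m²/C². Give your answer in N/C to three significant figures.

E ≈ 8.95×10⁴ N/C

In the equatorial plane E = kp/r³.
E = (8.99×10⁹)(4.51×10⁻⁹) / (0.0768)³ = 8.951×10⁴ N/C.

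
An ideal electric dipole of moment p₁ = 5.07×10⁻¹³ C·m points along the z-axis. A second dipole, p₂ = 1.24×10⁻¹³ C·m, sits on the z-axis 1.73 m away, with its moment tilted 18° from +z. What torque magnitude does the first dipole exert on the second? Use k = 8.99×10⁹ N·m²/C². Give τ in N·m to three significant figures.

The second dipole sits on the axis of the first, so the field there is axial: E₁ = 2kp₁/r³ along +z.
E₁ = 2(8.99×10⁹)(5.07×10⁻¹³)/(1.73)³ = 0.001761 N/C.
Torque on the second dipole: τ = p₂ E₁ sinθ.
τ = (1.24×10⁻¹³)(0.001761)·sin18° = 6.746×10⁻¹⁷ N·m.

τ ≈ 6.75×10⁻¹⁷ N·m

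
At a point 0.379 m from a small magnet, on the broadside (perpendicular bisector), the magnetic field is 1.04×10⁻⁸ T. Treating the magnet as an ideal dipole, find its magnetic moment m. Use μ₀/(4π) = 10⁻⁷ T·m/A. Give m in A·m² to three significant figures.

m ≈ 0.00566 A·m²

In the equatorial plane B = (μ₀/4π)·m/r³, so m = Br³·4π/(μ₀).
m = (1.04×10⁻⁸)·(0.379)³ / (10⁻⁷) = 0.005662 A·m².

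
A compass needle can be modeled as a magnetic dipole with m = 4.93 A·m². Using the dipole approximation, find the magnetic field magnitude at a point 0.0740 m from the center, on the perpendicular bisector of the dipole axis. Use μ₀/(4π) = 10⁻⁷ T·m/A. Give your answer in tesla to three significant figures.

B ≈ 0.00122 T

In the equatorial plane B = (μ₀/4π)·m/r³ (half the axial value).
B = (10⁻⁷)·(4.93) / (0.0740)³ = 0.001217 T.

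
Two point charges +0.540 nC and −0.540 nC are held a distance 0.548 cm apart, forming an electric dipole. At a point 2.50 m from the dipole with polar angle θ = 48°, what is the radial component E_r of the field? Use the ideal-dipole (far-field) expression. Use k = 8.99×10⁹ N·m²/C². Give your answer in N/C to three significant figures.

E_r ≈ 0.00228 N/C

Dipole moment p = qd = (5.40×10⁻¹⁰ C)(0.00548 m) = 2.959×10⁻¹² C·m.
For a dipole, E_r = (2kp cosθ)/r³.
kp/r³ = (8.99×10⁹)(2.959×10⁻¹²)/(2.50)³ = 0.001702 N/C.
E_r = 2·0.001702·cos48° = 0.002278 N/C.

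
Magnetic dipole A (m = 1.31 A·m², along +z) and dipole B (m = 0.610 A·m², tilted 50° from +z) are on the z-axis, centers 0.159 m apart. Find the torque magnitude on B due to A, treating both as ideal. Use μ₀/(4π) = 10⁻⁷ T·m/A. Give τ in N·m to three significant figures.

Dipole B is on the axis of dipole A, so B₁ there is axial: B₁ = (μ₀/4π)·2m₁/r³ along +z.
B₁ = 2(10⁻⁷)(1.31)/(0.159)³ = 6.518×10⁻⁵ T.
τ = m₂ B₁ sinθ.
τ = (0.610)(6.518×10⁻⁵)·sin50° = 3.046×10⁻⁵ N·m.

τ ≈ 3.05×10⁻⁵ N·m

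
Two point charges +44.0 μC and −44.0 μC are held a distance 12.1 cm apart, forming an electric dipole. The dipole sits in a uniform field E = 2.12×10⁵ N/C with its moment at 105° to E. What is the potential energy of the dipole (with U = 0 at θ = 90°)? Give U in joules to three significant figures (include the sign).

U ≈ 0.292 J

Dipole moment p = qd = (4.40×10⁻⁵ C)(0.121 m) = 5.324×10⁻⁶ C·m.
U = −p·E = −pE cosθ.
U = −(5.324×10⁻⁶)(2.12×10⁵)·cos105° = 0.2921 J.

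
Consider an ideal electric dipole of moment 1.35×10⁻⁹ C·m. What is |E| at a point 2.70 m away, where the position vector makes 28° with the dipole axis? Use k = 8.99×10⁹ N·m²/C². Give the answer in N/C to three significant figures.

At angle θ the dipole field magnitude is E = (kp/r³)·√(1 + 3cos²θ).
kp/r³ = (8.99×10⁹)(1.35×10⁻⁹) / (2.70)³ = 0.6166 N/C.
√(1 + 3cos²28°) = √(1 + 3·0.7796) = √3.3388 ≈ 1.8272.
E ≈ 0.6166 × 1.827 = 1.127 N/C.

E ≈ 1.13 N/C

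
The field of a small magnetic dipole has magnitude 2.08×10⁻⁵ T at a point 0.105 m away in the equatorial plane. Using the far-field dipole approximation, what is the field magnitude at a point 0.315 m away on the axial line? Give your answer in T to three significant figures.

Dipole fields scale as 1/r³ in the far field.
The axial field is twice the equatorial field at the same r, so the geometry factor is 2/1.
B₂ = B₁ · (2/1) · (r₁/r₂)³ = 2.08×10⁻⁵ · 2 · (0.105/0.315)³.
(r₁/r₂)³ = (0.3333)³ = 0.03704.
B₂ ≈ 1.541×10⁻⁶ T.

B ≈ 1.54×10⁻⁶ T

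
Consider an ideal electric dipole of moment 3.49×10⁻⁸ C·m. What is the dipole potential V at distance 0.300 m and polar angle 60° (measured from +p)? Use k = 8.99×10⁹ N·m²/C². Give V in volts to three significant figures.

V ≈ 1740 V

The dipole potential is V = kp cosθ / r².
V = (8.99×10⁹)(3.49×10⁻⁸)·cos60° / (0.300)² = 1743 V.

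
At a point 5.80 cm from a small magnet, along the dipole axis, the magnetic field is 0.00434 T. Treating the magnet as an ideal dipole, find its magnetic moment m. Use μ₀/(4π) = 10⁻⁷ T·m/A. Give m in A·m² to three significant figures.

m ≈ 4.23 A·m²

On axis B = (μ₀/4π)·2m/r³, so m = Br³·4π/(μ₀·2).
m = (0.00434)·(0.0580)³ / (2·10⁻⁷) = 4.234 A·m².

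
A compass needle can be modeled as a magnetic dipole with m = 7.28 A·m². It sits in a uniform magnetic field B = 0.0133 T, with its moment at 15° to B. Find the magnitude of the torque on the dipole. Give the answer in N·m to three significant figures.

Torque on a magnetic dipole: τ = mB sinθ.
τ = (7.28)(0.0133)·sin15° = 0.02506 N·m.

τ ≈ 0.0251 N·m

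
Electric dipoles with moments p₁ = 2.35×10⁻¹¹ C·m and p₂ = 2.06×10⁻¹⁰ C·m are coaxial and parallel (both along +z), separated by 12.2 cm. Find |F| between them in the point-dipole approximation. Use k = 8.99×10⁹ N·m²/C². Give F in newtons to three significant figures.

On-axis field of dipole 1 at distance r: E = 2kp₁/r³. Force on dipole 2 is F = p₂·dE/dr (gradient along axis).
dE/dr = −6kp₁/r⁴, so |F| = 6kp₁p₂/r⁴ (attractive for aligned moments).
F = 6(8.99×10⁹)(2.35×10⁻¹¹)(2.06×10⁻¹⁰)/(0.122)⁴ = 1.179×10⁻⁶ N.

F ≈ 1.18×10⁻⁶ N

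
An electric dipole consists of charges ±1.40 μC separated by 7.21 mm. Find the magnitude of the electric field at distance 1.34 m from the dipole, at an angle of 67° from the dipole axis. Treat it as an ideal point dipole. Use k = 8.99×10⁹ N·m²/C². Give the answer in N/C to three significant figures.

E ≈ 45.5 N/C

Dipole moment p = qd = (1.40×10⁻⁶ C)(0.00721 m) = 1.009×10⁻⁸ C·m.
At angle θ the dipole field magnitude is E = (kp/r³)·√(1 + 3cos²θ).
kp/r³ = (8.99×10⁹)(1.009×10⁻⁸) / (1.34)³ = 37.70 N/C.
√(1 + 3cos²67°) = √(1 + 3·0.1527) = √1.4580 ≈ 1.2075.
E ≈ 37.70 × 1.207 = 45.52 N/C.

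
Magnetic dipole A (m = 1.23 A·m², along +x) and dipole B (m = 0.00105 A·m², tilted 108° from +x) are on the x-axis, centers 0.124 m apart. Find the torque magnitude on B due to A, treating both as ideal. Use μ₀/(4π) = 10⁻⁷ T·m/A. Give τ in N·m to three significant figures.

τ ≈ 1.29×10⁻⁷ N·m

Dipole B is on the axis of dipole A, so B₁ there is axial: B₁ = (μ₀/4π)·2m₁/r³ along +x.
B₁ = 2(10⁻⁷)(1.23)/(0.124)³ = 1.290×10⁻⁴ T.
τ = m₂ B₁ sinθ.
τ = (0.00105)(1.290×10⁻⁴)·sin108° = 1.288×10⁻⁷ N·m.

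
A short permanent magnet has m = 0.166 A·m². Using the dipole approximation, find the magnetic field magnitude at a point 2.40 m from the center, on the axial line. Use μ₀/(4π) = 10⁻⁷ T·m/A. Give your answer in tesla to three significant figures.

On axis B = (μ₀/4π)·2m/r³.
B = 2·(10⁻⁷)·(0.166) / (2.40)³ = 2.402×10⁻⁹ T.

B ≈ 2.40×10⁻⁹ T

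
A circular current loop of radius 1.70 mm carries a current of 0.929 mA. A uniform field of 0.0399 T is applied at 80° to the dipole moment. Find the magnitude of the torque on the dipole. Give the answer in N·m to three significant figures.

Magnetic moment m = IA = Iπa² = (9.29×10⁻⁴)·π·(0.00170)² = 8.435×10⁻⁹ A·m².
Torque on a magnetic dipole: τ = mB sinθ.
τ = (8.435×10⁻⁹)(0.0399)·sin80° = 3.314×10⁻¹⁰ N·m.

τ ≈ 3.31×10⁻¹⁰ N·m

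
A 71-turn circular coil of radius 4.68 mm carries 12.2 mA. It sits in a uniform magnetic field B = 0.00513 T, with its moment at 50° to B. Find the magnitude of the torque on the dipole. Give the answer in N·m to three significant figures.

τ ≈ 2.34×10⁻⁷ N·m

m = NIA = NIπa² = 71·(0.0122)·π·(0.00468)² = 5.96×10⁻⁵ A·m².
Torque on a magnetic dipole: τ = mB sinθ.
τ = (5.96×10⁻⁵)(0.00513)·sin50° = 2.342×10⁻⁷ N·m.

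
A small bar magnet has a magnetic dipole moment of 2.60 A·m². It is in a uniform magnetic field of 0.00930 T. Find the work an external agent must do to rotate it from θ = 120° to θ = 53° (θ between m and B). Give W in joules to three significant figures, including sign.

W ≈ -0.0266 J

W_ext = ΔU = −mB cosθ₂ + mB cosθ₁ = mB(cosθ₁ − cosθ₂).
W = (2.60)(0.00930)·(cos120° − cos53°) = (0.02418)·(-1.1018) = -0.02664 J.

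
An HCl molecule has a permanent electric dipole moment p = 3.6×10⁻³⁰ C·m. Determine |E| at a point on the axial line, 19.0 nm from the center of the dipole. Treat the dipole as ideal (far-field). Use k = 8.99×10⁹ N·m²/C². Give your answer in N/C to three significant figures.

E ≈ 9440 N/C

On the dipole axis E = 2kp/r³.
E = 2·(8.99×10⁹)(3.60×10⁻³⁰) / (1.90×10⁻⁸)³ = 9437 N/C.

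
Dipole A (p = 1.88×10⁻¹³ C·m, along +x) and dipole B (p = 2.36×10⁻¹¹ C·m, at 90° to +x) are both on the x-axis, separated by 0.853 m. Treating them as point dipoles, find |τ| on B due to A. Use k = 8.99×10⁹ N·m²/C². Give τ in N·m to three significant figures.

τ ≈ 1.29×10⁻¹³ N·m

The second dipole sits on the axis of the first, so the field there is axial: E₁ = 2kp₁/r³ along +x.
E₁ = 2(8.99×10⁹)(1.88×10⁻¹³)/(0.853)³ = 0.005446 N/C.
Torque on the second dipole: τ = p₂ E₁ sinθ.
τ = (2.36×10⁻¹¹)(0.005446)·sin90° = 1.285×10⁻¹³ N·m.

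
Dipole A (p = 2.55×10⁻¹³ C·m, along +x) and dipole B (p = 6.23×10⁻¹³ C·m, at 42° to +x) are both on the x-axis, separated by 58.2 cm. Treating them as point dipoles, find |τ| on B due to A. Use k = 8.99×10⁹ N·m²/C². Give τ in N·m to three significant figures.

τ ≈ 9.70×10⁻¹⁵ N·m

The second dipole sits on the axis of the first, so the field there is axial: E₁ = 2kp₁/r³ along +x.
E₁ = 2(8.99×10⁹)(2.55×10⁻¹³)/(0.582)³ = 0.02326 N/C.
Torque on the second dipole: τ = p₂ E₁ sinθ.
τ = (6.23×10⁻¹³)(0.02326)·sin42° = 9.695×10⁻¹⁵ N·m.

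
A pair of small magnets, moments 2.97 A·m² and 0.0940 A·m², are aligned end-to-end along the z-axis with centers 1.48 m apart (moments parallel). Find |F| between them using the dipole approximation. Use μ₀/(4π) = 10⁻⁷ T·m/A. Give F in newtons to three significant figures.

F ≈ 3.49×10⁻⁸ N

On-axis B of dipole 1: B = (μ₀/4π)·2m₁/r³. Force on dipole 2: F = m₂·dB/dr.
dB/dr = −(μ₀/4π)·6m₁/r⁴, so |F| = (μ₀/4π)·6m₁m₂/r⁴.
F = 6(10⁻⁷)(2.97)(0.0940)/(1.48)⁴ = 3.491×10⁻⁸ N.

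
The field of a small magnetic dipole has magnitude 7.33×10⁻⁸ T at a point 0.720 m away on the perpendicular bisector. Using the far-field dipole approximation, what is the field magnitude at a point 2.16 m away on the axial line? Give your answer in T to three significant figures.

Dipole fields scale as 1/r³ in the far field.
The axial field is twice the equatorial field at the same r, so the geometry factor is 2/1.
B₂ = B₁ · (2/1) · (r₁/r₂)³ = 7.33×10⁻⁸ · 2 · (0.720/2.16)³.
(r₁/r₂)³ = (0.3333)³ = 0.03704.
B₂ ≈ 5.430×10⁻⁹ T.

B ≈ 5.43×10⁻⁹ T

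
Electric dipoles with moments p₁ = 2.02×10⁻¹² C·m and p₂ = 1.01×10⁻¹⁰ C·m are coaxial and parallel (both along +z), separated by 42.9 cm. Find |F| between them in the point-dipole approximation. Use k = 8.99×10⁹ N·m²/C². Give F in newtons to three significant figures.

F ≈ 3.25×10⁻¹⁰ N

On-axis field of dipole 1 at distance r: E = 2kp₁/r³. Force on dipole 2 is F = p₂·dE/dr (gradient along axis).
dE/dr = −6kp₁/r⁴, so |F| = 6kp₁p₂/r⁴ (attractive for aligned moments).
F = 6(8.99×10⁹)(2.02×10⁻¹²)(1.01×10⁻¹⁰)/(0.429)⁴ = 3.249×10⁻¹⁰ N.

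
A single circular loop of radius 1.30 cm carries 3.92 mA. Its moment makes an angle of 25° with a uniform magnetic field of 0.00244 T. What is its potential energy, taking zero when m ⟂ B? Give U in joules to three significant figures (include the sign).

Magnetic moment m = IA = Iπa² = (0.00392)·π·(0.0130)² = 2.081×10⁻⁶ A·m².
U = −m·B = −mB cosθ.
U = −(2.081×10⁻⁶)(0.00244)·cos25° = -4.602×10⁻⁹ J.

U ≈ -4.60×10⁻⁹ J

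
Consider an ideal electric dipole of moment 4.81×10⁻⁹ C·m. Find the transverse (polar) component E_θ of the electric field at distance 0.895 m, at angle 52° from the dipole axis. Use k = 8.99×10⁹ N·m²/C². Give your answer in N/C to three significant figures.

For a dipole, E_θ = (kp sinθ)/r³.
kp/r³ = (8.99×10⁹)(4.81×10⁻⁹)/(0.895)³ = 60.32 N/C.
E_θ = 60.32·sin52° = 47.53 N/C.

E_θ ≈ 47.5 N/C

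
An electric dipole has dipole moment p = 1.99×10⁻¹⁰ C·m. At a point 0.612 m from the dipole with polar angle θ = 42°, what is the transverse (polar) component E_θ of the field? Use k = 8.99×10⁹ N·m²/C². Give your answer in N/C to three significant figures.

For a dipole, E_θ = (kp sinθ)/r³.
kp/r³ = (8.99×10⁹)(1.99×10⁻¹⁰)/(0.612)³ = 7.805 N/C.
E_θ = 7.805·sin42° = 5.222 N/C.

E_θ ≈ 5.22 N/C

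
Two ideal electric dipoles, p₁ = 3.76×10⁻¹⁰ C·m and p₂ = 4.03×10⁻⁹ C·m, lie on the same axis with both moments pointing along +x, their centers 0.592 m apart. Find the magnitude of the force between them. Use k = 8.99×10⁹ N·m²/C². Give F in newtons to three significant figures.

F ≈ 6.65×10⁻⁷ N

On-axis field of dipole 1 at distance r: E = 2kp₁/r³. Force on dipole 2 is F = p₂·dE/dr (gradient along axis).
dE/dr = −6kp₁/r⁴, so |F| = 6kp₁p₂/r⁴ (attractive for aligned moments).
F = 6(8.99×10⁹)(3.76×10⁻¹⁰)(4.03×10⁻⁹)/(0.592)⁴ = 6.655×10⁻⁷ N.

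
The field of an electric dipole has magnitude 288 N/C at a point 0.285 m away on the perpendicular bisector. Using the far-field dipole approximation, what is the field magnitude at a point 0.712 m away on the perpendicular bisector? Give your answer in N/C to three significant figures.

E ≈ 18.5 N/C

Dipole fields scale as 1/r³ in the far field; the geometry is the same at both points.
E₂ = E₁ · (r₁/r₂)³ = 288 · (0.285/0.712)³.
(r₁/r₂)³ = (0.4003)³ = 0.06413.
E₂ ≈ 18.47 N/C.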